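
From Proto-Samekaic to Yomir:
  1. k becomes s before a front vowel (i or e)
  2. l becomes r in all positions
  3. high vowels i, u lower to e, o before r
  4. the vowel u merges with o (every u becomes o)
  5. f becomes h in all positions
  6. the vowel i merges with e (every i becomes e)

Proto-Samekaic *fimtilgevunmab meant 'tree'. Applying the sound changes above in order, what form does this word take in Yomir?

Yomir: start from *fimtilgevunmab.
  rule 1: no change — fimtilgevunmab
  rule 2 (unconditioned shift): fimtilgevunmab → fimtirgevunmab
  rule 3 (pre-rhotic lowering): fimtirgevunmab → fimtergevunmab
  rule 4 (vowel merger): fimtergevunmab → fimtergevonmab
  rule 5 (unconditioned shift): fimtergevonmab → himtergevonmab
  rule 6 (vowel merger): himtergevonmab → hemtergevonmab
  ⇒ Yomir hemtergevonmab

hemtergevonmab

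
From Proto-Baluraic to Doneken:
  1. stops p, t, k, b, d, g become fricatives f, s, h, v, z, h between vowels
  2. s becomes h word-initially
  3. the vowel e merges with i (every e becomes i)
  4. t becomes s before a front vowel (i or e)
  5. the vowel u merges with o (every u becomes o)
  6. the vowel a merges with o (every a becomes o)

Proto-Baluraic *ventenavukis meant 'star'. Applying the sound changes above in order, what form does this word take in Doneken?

vinsinovohis

Doneken: start from *ventenavukis.
  rule 1 (intervocalic lenition): ventenavukis → ventenavuhis
  rule 2: no change — ventenavuhis
  rule 3 (vowel merger): ventenavuhis → vintinavuhis
  rule 4 (palatalisation): vintinavuhis → vinsinavuhis
  rule 5 (vowel merger): vinsinavuhis → vinsinavohis
  rule 6 (vowel merger): vinsinavohis → vinsinovohis
  ⇒ Doneken vinsinovohis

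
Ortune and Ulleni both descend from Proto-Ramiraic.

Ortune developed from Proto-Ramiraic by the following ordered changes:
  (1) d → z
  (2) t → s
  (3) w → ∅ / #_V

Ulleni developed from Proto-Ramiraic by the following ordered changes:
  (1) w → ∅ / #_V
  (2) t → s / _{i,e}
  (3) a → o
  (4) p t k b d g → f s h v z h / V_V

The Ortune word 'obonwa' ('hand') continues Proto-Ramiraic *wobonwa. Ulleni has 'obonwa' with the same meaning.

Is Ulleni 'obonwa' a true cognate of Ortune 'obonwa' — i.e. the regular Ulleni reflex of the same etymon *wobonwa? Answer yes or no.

no

Derive the expected Ulleni reflex of *wobonwa:
Ulleni: start from *wobonwa.
  rule 1 (glide loss): wobonwa → obonwa
  rule 2: no change — obonwa
  rule 3 (vowel merger): obonwa → obonwo
  rule 4 (intervocalic lenition): obonwo → ovonwo
  ⇒ Ulleni ovonwo
The regular Ulleni reflex would be 'ovonwo', but the attested form is 'obonwa'. The correspondence is irregular, so they are not cognates (the Ulleni form has a different source).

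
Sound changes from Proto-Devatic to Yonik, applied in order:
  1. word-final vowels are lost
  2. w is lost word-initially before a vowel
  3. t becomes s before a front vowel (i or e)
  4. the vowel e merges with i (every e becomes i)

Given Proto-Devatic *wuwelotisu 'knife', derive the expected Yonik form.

uwilosis

Yonik: *wuwelotisu
  wuwelotisu → wuwelotis   [apocope]
  wuwelotis → uwelotis   [glide loss]
  uwelotis → uwelosis   [palatalisation]
  uwelosis → uwilosis   [vowel merger]
  giving Yonik uwilosis.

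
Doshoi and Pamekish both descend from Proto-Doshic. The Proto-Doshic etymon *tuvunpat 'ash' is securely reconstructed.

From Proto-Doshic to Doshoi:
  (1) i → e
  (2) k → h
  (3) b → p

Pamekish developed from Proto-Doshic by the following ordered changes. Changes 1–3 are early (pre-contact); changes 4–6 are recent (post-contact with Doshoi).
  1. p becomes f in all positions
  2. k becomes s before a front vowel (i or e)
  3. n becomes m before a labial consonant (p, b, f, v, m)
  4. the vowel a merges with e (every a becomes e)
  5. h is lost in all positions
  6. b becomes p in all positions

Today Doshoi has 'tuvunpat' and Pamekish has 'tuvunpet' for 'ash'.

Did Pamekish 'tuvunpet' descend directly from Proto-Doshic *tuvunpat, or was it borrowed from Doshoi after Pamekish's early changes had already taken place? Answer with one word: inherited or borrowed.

If inherited, *tuvunpat would pass through all of Pamekish's changes:
Pamekish: *tuvunpat > tuvunfat > tuvumfat > tuvumfet  (by unconditioned shift, nasal place assimilation, vowel merger)
If borrowed from Doshoi 'tuvunpat' after the early changes, it would undergo only the recent ones:
  rule 4 (vowel merger): tuvunpat → tuvunpet
  rule 5 (h-loss): no change (tuvunpet)
  rule 6 (unconditioned shift): no change (tuvunpet)
  ⇒ as a loan: tuvunpet
Pamekish 'tuvunpet' matches the loan outcome 'tuvunpet', not the inherited 'tuvumfet' — it skipped the early Pamekish changes, so it was borrowed from Doshoi.

borrowed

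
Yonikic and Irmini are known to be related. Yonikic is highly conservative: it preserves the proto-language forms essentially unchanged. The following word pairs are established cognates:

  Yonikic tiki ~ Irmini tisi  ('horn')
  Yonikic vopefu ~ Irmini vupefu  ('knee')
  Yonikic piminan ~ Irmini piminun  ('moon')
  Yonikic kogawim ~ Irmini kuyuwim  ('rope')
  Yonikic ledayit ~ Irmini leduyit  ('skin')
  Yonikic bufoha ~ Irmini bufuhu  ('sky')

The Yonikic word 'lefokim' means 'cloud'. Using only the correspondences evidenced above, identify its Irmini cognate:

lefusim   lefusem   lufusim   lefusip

kogawim ~ kuyuwim, bufoha ~ bufuhu — Yonikic o corresponds to Irmini u after a consonant, before a consonant other than r, m, n, p, b, f, v.
tiki ~ tisi — Yonikic k corresponds to Irmini s between vowels (before a front vowel).
Applying these to Yonikic 'lefokim':
  lefokim → lefukim   (o→u after a consonant, before a consonant other than r, m, n, p, b, f, v)
  lefukim → lefusim   (k→s between vowels (before a front vowel))
So the Irmini cognate is 'lefusim'.

lefusim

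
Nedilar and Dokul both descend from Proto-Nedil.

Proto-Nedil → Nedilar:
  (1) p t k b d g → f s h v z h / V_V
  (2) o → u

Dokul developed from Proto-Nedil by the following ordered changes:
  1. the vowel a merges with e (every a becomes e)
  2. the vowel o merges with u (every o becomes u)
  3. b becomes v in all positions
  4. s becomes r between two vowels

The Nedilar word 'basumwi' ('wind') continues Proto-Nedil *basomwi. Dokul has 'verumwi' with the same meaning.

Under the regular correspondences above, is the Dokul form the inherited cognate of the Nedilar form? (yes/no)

yes

Derive the expected Dokul reflex of *basomwi:
Dokul: *basomwi
  basomwi → besomwi   [vowel merger]
  besomwi → besumwi   [vowel merger]
  besumwi → vesumwi   [unconditioned shift]
  vesumwi → verumwi   [rhotacism]
  giving Dokul verumwi.
Dokul 'verumwi' matches the regular reflex exactly, so the pair is cognate.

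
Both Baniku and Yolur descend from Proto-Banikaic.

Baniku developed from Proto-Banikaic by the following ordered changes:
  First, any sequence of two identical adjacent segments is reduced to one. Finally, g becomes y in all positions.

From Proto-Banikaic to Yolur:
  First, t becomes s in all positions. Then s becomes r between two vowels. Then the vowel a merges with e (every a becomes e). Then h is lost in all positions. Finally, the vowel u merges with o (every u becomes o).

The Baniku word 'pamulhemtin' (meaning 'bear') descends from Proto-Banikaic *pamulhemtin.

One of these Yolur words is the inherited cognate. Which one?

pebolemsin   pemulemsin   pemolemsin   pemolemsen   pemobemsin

pemolemsin

Yolur: start from *pamulhemtin.
  rule 1 (unconditioned shift): pamulhemtin → pamulhemsin
  rule 2: no change — pamulhemsin
  rule 3 (vowel merger): pamulhemsin → pemulhemsin
  rule 4 (h-loss): pemulhemsin → pemulemsin
  rule 5 (vowel merger): pemulemsin → pemolemsin
  ⇒ Yolur pemolemsin
The other candidates each miss or misapply at least one Yolur change.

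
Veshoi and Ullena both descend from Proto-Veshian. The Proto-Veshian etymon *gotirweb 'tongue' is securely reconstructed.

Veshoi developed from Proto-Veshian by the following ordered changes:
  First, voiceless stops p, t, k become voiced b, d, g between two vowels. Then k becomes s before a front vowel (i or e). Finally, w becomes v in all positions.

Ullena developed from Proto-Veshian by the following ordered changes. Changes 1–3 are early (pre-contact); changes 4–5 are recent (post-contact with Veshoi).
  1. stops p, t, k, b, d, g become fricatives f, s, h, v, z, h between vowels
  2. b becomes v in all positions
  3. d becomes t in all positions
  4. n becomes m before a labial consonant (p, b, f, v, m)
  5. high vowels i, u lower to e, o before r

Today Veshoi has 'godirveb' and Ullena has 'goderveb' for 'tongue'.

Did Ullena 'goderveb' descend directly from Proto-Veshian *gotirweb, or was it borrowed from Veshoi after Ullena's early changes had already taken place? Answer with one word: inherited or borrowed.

borrowed

If inherited, *gotirweb would pass through all of Ullena's changes:
Ullena: start from *gotirweb.
  rule 1 (intervocalic lenition): gotirweb → gosirweb
  rule 2 (unconditioned shift): gosirweb → gosirwev
  rule 3: no change — gosirwev
  rule 4: no change — gosirwev
  rule 5 (pre-rhotic lowering): gosirwev → goserwev
  ⇒ Ullena goserwev
If borrowed from Veshoi 'godirveb' after the early changes, it would undergo only the recent ones:
  rule 4 (nasal place assimilation): no change (godirveb)
  rule 5 (pre-rhotic lowering): godirveb → goderveb
  ⇒ as a loan: goderveb
Ullena 'goderveb' matches the loan outcome 'goderveb', not the inherited 'goserwev' — it skipped the early Ullena changes, so it was borrowed from Veshoi.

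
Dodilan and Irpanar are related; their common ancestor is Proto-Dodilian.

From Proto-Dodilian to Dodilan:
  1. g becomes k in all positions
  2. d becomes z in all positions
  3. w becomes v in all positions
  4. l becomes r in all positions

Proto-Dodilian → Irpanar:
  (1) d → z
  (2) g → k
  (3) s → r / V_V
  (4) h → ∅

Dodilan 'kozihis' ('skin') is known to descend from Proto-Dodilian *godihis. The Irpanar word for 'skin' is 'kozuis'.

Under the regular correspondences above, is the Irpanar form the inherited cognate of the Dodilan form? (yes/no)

Derive the expected Irpanar reflex of *godihis:
Irpanar: *godihis > gozihis > kozihis > koziis  (by unconditioned shift, unconditioned shift, h-loss)
The regular Irpanar reflex would be 'koziis', but the attested form is 'kozuis'. The correspondence is irregular, so they are not cognates (the Irpanar form has a different source).

no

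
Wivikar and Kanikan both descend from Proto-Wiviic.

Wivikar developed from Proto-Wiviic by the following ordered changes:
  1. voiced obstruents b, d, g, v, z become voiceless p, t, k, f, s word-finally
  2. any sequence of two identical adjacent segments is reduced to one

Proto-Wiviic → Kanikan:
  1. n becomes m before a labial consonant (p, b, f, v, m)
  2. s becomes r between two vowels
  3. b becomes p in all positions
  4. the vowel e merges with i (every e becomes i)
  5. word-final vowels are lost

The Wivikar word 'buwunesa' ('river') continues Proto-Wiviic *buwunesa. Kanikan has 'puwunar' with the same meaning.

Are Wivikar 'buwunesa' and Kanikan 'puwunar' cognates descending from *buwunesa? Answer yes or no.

Derive the expected Kanikan reflex of *buwunesa:
Kanikan: *buwunesa > buwunera > puwunera > puwunira > puwunir  (by rhotacism, unconditioned shift, vowel merger, apocope)
The regular Kanikan reflex would be 'puwunir', but the attested form is 'puwunar'. The correspondence is irregular, so they are not cognates (the Kanikan form has a different source).

no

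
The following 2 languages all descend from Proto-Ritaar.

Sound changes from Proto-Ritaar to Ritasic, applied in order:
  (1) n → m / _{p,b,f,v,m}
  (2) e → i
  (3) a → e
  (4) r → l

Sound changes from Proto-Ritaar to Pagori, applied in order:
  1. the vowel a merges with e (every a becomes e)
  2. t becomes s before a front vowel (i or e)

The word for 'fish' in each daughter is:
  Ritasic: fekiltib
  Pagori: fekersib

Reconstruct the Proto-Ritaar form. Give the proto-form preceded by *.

Position 6: Ritasic has t, Pagori has s. Ritasic preserves t here (none of its changes turn any other segment into t), so the proto-segment is *t.
Position 4: Ritasic has i, Pagori has e. Taking the neighbouring segments as reconstructed: Ritasic i could go back to *e or *i; Pagori e could go back to *a or *e — the one source consistent with every daughter is *e.
This points to *fakertib. Verify forward in each daughter:
Ritasic: *fakertib > fakirtib > fekirtib > fekiltib  (by vowel merger, vowel merger, unconditioned shift)
Pagori: *fakertib > fekertib > fekersib  (by vowel merger, palatalisation)
Only *fakertib yields all of Ritasic fekiltib, Pagori fekersib.

*fakertib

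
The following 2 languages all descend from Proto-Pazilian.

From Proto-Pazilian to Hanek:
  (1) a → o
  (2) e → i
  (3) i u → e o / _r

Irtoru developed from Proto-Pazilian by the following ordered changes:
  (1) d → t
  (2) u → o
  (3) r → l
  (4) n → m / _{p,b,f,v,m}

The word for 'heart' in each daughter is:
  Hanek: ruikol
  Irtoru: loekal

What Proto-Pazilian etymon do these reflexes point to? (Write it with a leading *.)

*ruekal

Position 1: Hanek has r, Irtoru has l. Hanek preserves r here (none of its changes turn any other segment into r), so the proto-segment is *r.
Position 3: Hanek has i, Irtoru has e. Irtoru preserves e here (none of its changes turn any other segment into e), so the proto-segment is *e.
Position 2: Hanek has u, Irtoru has o. Hanek preserves u here (none of its changes turn any other segment into u), so the proto-segment is *u.
Verify the candidate proto-form against each daughter:
Hanek: *ruekal > ruekol > ruikol  (by vowel merger, vowel merger)
Irtoru: *ruekal
  ruekal (rule 1 does not apply)
  ruekal → roekal   [vowel merger]
  roekal → loekal   [unconditioned shift]
  loekal (rule 4 does not apply)
  giving Irtoru loekal.
*ruekal is the unique common source.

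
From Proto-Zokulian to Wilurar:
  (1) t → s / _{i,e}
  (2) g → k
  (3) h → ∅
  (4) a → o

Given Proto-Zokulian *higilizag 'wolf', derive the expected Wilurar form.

ikilizok

Wilurar: start from *higilizag.
  rule 1: no change — higilizag
  rule 2 (unconditioned shift): higilizag → hikilizak
  rule 3 (h-loss): hikilizak → ikilizak
  rule 4 (vowel merger): ikilizak → ikilizok
  ⇒ Wilurar ikilizok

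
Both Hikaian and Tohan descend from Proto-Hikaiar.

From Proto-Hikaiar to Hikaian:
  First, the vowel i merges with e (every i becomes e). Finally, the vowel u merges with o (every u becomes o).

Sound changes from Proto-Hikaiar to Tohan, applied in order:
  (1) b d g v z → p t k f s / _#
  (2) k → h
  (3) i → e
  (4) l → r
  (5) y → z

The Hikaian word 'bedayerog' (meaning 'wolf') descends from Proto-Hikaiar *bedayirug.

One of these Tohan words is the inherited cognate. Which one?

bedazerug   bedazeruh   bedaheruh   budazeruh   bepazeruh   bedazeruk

Tohan: *bedayirug
  bedayirug → bedayiruk   [final devoicing]
  bedayiruk → bedayiruh   [unconditioned shift]
  bedayiruh → bedayeruh   [vowel merger]
  bedayeruh (rule 4 does not apply)
  bedayeruh → bedazeruh   [unconditioned shift]
  giving Tohan bedazeruh.
Among the options, 'bedazeruh' alone shows every Tohan change applied in order.

bedazeruh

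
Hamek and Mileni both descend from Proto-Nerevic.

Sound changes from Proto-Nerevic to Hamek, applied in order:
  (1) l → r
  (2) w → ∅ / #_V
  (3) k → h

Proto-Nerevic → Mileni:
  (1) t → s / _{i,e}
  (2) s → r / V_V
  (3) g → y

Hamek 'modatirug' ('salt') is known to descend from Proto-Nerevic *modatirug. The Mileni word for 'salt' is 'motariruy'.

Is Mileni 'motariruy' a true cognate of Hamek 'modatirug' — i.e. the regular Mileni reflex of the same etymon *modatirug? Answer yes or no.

Derive the expected Mileni reflex of *modatirug:
Mileni: *modatirug > modasirug > modarirug > modariruy  (by palatalisation, rhotacism, unconditioned shift)
The regular Mileni reflex would be 'modariruy', but the attested form is 'motariruy'. The correspondence is irregular, so they are not cognates (the Mileni form has a different source).

no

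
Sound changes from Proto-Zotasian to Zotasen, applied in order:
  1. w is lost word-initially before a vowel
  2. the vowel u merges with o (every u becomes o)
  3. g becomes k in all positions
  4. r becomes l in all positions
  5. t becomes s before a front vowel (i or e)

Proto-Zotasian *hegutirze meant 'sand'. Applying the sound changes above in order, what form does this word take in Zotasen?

Zotasen: start from *hegutirze.
  rule 1: no change — hegutirze
  rule 2 (vowel merger): hegutirze → hegotirze
  rule 3 (unconditioned shift): hegotirze → hekotirze
  rule 4 (unconditioned shift): hekotirze → hekotilze
  rule 5 (palatalisation): hekotilze → hekosilze
  ⇒ Zotasen hekosilze

hekosilze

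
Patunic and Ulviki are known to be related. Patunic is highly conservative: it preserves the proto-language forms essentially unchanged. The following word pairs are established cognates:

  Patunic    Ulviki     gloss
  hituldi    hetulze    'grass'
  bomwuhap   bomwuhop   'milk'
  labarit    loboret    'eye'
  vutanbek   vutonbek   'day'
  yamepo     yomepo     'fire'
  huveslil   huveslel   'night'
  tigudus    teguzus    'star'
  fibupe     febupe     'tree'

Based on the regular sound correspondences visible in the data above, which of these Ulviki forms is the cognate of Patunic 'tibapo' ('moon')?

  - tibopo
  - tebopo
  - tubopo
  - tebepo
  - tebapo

fibupe ~ febupe — Patunic i corresponds to Ulviki e after a consonant, before a labial obstruent.
bomwuhap ~ bomwuhop — Patunic a corresponds to Ulviki o after a consonant, before a labial obstruent.
Applying these to Patunic 'tibapo':
  tibapo → tebapo   (i→e after a consonant, before a labial obstruent)
  tebapo → tebopo   (a→o after a consonant, before a labial obstruent)
So the Ulviki cognate is 'tebopo'.

tebopo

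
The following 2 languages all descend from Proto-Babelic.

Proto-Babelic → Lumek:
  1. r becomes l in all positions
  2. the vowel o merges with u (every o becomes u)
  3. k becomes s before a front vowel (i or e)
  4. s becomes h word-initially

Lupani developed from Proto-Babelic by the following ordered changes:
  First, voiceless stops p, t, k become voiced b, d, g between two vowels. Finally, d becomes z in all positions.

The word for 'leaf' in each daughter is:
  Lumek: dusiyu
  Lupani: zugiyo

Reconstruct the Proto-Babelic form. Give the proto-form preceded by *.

*dukiyo

Position 3: Lumek has s, Lupani has g. Taking the neighbouring segments as reconstructed: Lumek s could go back to *k or *s; Lupani g could go back to *k or *g — the one source consistent with every daughter is *k.
Position 6: Lumek has u, Lupani has o. Lupani preserves o here (none of its changes turn any other segment into o), so the proto-segment is *o.
Verify the candidate proto-form against each daughter:
Lumek: start from *dukiyo.
  rule 1: no change — dukiyo
  rule 2 (vowel merger): dukiyo → dukiyu
  rule 3 (palatalisation): dukiyu → dusiyu
  rule 4: no change — dusiyu
  ⇒ Lumek dusiyu
Lupani: start from *dukiyo.
  rule 1 (intervocalic voicing): dukiyo → dugiyo
  rule 2 (unconditioned shift): dugiyo → zugiyo
  ⇒ Lupani zugiyo
*dukiyo is the unique common source.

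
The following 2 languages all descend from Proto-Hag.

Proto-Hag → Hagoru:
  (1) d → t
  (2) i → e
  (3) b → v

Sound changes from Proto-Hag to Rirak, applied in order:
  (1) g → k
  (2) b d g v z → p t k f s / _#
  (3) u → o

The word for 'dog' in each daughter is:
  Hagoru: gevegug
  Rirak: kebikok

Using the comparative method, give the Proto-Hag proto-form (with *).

Position 3: Hagoru has v, Rirak has b. Rirak preserves b here (none of its changes turn any other segment into b), so the proto-segment is *b.
Position 1: Hagoru has g, Rirak has k. Hagoru preserves g here (none of its changes turn any other segment into g), so the proto-segment is *g.
This points to *gebigug. Verify forward in each daughter:
Hagoru: start from *gebigug.
  rule 1: no change — gebigug
  rule 2 (vowel merger): gebigug → gebegug
  rule 3 (unconditioned shift): gebegug → gevegug
  ⇒ Hagoru gevegug
Rirak: start from *gebigug.
  rule 1 (unconditioned shift): gebigug → kebikuk
  rule 2: no change — kebikuk
  rule 3 (vowel merger): kebikuk → kebikok
  ⇒ Rirak kebikok
Only *gebigug yields all of Hagoru gevegug, Rirak kebikok.

*gebigug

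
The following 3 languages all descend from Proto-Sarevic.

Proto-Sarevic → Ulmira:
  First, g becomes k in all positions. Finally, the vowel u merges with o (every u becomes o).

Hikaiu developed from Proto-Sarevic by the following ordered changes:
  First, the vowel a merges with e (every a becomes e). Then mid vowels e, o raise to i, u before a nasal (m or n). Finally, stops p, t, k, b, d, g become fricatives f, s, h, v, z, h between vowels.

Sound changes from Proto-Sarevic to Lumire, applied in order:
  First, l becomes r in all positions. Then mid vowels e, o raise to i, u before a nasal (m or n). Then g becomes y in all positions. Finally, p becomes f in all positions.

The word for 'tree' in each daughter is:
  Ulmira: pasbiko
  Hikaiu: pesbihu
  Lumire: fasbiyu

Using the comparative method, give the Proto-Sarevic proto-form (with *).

Position 7: Ulmira has o, Hikaiu has u, Lumire has u. Taking the neighbouring segments as reconstructed: Ulmira o could go back to *o or *u; Hikaiu u can only go back to *u; Lumire u can only go back to *u — the one source consistent with every daughter is *u.
Position 1: Ulmira has p, Hikaiu has p, Lumire has f. Ulmira preserves p here (none of its changes turn any other segment into p), so the proto-segment is *p.
Continuing position by position gives *pasbigu; check it forward:
Ulmira: start from *pasbigu.
  rule 1 (unconditioned shift): pasbigu → pasbiku
  rule 2 (vowel merger): pasbiku → pasbiko
  ⇒ Ulmira pasbiko
Hikaiu: start from *pasbigu.
  rule 1 (vowel merger): pasbigu → pesbigu
  rule 2: no change — pesbigu
  rule 3 (intervocalic lenition): pesbigu → pesbihu
  ⇒ Hikaiu pesbihu
Lumire: *pasbigu > pasbiyu > fasbiyu  (by unconditioned shift, unconditioned shift)
No other proto-form is consistent with every reflex, so the reconstruction is *pasbigu.

*pasbigu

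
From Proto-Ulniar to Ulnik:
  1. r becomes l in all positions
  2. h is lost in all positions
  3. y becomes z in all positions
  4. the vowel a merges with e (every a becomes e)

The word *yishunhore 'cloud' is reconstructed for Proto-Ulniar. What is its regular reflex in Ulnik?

Ulnik: start from *yishunhore.
  rule 1 (unconditioned shift): yishunhore → yishunhole
  rule 2 (h-loss): yishunhole → yisunole
  rule 3 (unconditioned shift): yisunole → zisunole
  rule 4: no change — zisunole
  ⇒ Ulnik zisunole

zisunole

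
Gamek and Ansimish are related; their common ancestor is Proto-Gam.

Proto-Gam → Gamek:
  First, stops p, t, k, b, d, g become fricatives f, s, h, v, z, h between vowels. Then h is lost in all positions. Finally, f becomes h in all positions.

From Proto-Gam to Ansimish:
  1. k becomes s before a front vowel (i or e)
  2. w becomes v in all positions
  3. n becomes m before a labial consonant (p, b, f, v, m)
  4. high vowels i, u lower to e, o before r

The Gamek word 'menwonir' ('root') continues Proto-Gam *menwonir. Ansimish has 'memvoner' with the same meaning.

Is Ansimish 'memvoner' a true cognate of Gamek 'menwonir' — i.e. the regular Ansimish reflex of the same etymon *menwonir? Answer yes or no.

Derive the expected Ansimish reflex of *menwonir:
Ansimish: *menwonir > menvonir > memvonir > memvoner  (by unconditioned shift, nasal place assimilation, pre-rhotic lowering)
Ansimish 'memvoner' matches the regular reflex exactly, so the pair is cognate.

yes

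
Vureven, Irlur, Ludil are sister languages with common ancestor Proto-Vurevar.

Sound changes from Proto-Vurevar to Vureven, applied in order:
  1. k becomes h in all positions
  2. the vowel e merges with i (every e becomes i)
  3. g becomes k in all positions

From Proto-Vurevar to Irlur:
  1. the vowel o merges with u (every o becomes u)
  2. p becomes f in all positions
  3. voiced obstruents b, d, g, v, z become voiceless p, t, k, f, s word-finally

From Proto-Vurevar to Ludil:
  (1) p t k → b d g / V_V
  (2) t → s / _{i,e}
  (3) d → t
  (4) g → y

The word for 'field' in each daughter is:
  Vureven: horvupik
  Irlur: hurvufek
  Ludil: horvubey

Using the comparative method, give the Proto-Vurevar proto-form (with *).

*horvupeg

Position 2: Vureven has o, Irlur has u, Ludil has o. Vureven preserves o here (none of its changes turn any other segment into o), so the proto-segment is *o.
Position 6: Vureven has p, Irlur has f, Ludil has b. Vureven preserves p here (none of its changes turn any other segment into p), so the proto-segment is *p.
This points to *horvupeg. Verify forward in each daughter:
Vureven: start from *horvupeg.
  rule 1: no change — horvupeg
  rule 2 (vowel merger): horvupeg → horvupig
  rule 3 (unconditioned shift): horvupig → horvupik
  ⇒ Vureven horvupik
Irlur: start from *horvupeg.
  rule 1 (vowel merger): horvupeg → hurvupeg
  rule 2 (unconditioned shift): hurvupeg → hurvufeg
  rule 3 (final devoicing): hurvufeg → hurvufek
  ⇒ Irlur hurvufek
Ludil: *horvupeg
  horvupeg → horvubeg   [intervocalic voicing]
  horvubeg (rule 2 does not apply)
  horvubeg (rule 3 does not apply)
  horvubeg → horvubey   [unconditioned shift]
  giving Ludil horvubey.
*horvupeg is the unique common source.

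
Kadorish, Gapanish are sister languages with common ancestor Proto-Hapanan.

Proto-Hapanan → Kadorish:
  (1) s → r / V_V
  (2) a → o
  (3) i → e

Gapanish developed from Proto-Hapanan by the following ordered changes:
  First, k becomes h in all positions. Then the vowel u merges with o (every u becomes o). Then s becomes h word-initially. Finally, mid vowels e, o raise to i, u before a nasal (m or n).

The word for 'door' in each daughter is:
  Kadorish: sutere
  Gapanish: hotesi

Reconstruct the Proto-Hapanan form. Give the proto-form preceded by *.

*sutesi

Position 1: Kadorish has s, Gapanish has h. Kadorish preserves s here (none of its changes turn any other segment into s), so the proto-segment is *s.
Position 2: Kadorish has u, Gapanish has o. Kadorish preserves u here (none of its changes turn any other segment into u), so the proto-segment is *u.
Position 6: Kadorish has e, Gapanish has i. Taking the neighbouring segments as reconstructed: Kadorish e could go back to *e or *i; Gapanish i can only go back to *i — the one source consistent with every daughter is *i.
Continuing position by position gives *sutesi; check it forward:
Kadorish: start from *sutesi.
  rule 1 (rhotacism): sutesi → suteri
  rule 2: no change — suteri
  rule 3 (vowel merger): suteri → sutere
  ⇒ Kadorish sutere
Gapanish: *sutesi > sotesi > hotesi  (by vowel merger, debuccalisation)
*sutesi is the unique common source.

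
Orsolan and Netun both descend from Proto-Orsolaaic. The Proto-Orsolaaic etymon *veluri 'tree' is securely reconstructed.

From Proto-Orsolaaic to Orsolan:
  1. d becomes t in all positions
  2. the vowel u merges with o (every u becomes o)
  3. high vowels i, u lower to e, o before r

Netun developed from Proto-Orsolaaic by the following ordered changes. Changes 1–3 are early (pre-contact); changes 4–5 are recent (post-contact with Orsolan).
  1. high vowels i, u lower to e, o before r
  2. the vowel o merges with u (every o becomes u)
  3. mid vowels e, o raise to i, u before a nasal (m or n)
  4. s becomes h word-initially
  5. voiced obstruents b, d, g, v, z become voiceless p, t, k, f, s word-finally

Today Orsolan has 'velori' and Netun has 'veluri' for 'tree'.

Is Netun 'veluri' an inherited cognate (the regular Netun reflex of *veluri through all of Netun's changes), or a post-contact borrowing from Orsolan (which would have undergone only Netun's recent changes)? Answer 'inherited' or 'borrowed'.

inherited

If inherited, *veluri would pass through all of Netun's changes:
Netun: *veluri
  veluri → velori   [pre-rhotic lowering]
  velori → veluri   [vowel merger]
  veluri (rule 3 does not apply)
  veluri (rule 4 does not apply)
  veluri (rule 5 does not apply)
  giving Netun veluri.
If borrowed from Orsolan 'velori' after the early changes, it would undergo only the recent ones:
  rule 4 (debuccalisation): no change (velori)
  rule 5 (final devoicing): no change (velori)
  ⇒ as a loan: velori
Netun 'veluri' matches the inherited outcome exactly, so it is an inherited cognate, not a loan.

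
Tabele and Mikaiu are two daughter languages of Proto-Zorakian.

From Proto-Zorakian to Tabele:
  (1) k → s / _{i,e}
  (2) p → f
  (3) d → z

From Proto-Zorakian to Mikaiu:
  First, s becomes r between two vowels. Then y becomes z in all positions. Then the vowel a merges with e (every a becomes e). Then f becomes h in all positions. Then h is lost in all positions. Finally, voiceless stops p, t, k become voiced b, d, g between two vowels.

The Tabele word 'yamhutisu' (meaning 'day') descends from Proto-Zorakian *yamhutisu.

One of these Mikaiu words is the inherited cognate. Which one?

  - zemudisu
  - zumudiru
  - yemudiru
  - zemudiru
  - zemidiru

zemudiru

Mikaiu: start from *yamhutisu.
  rule 1 (rhotacism): yamhutisu → yamhutiru
  rule 2 (unconditioned shift): yamhutiru → zamhutiru
  rule 3 (vowel merger): zamhutiru → zemhutiru
  rule 4: no change — zemhutiru
  rule 5 (h-loss): zemhutiru → zemutiru
  rule 6 (intervocalic voicing): zemutiru → zemudiru
  ⇒ Mikaiu zemudiru
Among the options, 'zemudiru' alone shows every Mikaiu change applied in order.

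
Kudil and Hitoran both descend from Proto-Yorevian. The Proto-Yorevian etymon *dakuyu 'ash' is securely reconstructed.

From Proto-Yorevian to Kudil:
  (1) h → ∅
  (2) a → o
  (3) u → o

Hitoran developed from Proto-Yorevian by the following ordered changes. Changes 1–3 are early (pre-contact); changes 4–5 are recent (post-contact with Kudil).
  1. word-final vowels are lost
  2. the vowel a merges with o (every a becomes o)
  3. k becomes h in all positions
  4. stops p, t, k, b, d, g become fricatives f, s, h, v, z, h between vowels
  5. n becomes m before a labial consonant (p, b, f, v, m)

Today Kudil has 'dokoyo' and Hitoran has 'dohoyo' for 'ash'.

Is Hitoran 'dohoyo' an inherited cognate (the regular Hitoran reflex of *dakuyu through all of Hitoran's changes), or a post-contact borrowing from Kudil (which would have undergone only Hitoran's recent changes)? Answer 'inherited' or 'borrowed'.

borrowed

If inherited, *dakuyu would pass through all of Hitoran's changes:
Hitoran: *dakuyu > dakuy > dokuy > dohuy  (by apocope, vowel merger, unconditioned shift)
If borrowed from Kudil 'dokoyo' after the early changes, it would undergo only the recent ones:
  rule 4 (intervocalic lenition): dokoyo → dohoyo
  rule 5 (nasal place assimilation): no change (dohoyo)
  ⇒ as a loan: dohoyo
Hitoran 'dohoyo' matches the loan outcome 'dohoyo', not the inherited 'dohuy' — it skipped the early Hitoran changes, so it was borrowed from Kudil.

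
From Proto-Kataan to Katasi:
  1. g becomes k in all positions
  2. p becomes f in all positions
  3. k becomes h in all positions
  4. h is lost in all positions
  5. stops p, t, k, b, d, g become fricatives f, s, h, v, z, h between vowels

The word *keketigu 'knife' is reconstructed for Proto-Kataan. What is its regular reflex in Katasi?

eesiu

Katasi: start from *keketigu.
  rule 1 (unconditioned shift): keketigu → keketiku
  rule 2: no change — keketiku
  rule 3 (unconditioned shift): keketiku → hehetihu
  rule 4 (h-loss): hehetihu → eetiu
  rule 5 (intervocalic lenition): eetiu → eesiu
  ⇒ Katasi eesiu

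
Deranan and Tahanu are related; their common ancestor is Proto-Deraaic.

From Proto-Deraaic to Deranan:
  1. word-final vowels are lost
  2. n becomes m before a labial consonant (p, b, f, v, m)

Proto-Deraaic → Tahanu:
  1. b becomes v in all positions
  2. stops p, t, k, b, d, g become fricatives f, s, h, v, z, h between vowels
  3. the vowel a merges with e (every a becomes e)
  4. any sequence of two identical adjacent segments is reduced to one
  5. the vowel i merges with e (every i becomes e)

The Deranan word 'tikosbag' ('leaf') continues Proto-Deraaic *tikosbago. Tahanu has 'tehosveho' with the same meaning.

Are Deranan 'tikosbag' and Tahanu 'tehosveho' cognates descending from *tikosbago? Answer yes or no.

Derive the expected Tahanu reflex of *tikosbago:
Tahanu: start from *tikosbago.
  rule 1 (unconditioned shift): tikosbago → tikosvago
  rule 2 (intervocalic lenition): tikosvago → tihosvaho
  rule 3 (vowel merger): tihosvaho → tihosveho
  rule 4: no change — tihosveho
  rule 5 (vowel merger): tihosveho → tehosveho
  ⇒ Tahanu tehosveho
Tahanu 'tehosveho' matches the regular reflex exactly, so the pair is cognate.

yes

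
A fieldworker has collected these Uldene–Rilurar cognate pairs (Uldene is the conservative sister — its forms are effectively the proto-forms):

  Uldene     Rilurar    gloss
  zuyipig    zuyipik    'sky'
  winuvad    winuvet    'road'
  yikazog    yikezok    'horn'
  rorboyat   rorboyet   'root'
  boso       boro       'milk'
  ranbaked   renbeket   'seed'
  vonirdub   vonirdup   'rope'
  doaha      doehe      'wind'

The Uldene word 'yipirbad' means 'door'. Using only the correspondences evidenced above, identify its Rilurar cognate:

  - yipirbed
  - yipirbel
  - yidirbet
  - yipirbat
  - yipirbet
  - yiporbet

winuvad ~ winuvet, yikazog ~ yikezok — Uldene a corresponds to Rilurar e after a consonant, before a consonant other than r, m, n, p, b, f, v.
winuvad ~ winuvet, ranbaked ~ renbeket — Uldene d corresponds to Rilurar t word-finally.
Applying these to Uldene 'yipirbad':
  yipirbad → yipirbed   (a→e after a consonant, before a consonant other than r, m, n, p, b, f, v)
  yipirbed → yipirbet   (d→t word-finally)
So the Rilurar cognate is 'yipirbet'.

yipirbet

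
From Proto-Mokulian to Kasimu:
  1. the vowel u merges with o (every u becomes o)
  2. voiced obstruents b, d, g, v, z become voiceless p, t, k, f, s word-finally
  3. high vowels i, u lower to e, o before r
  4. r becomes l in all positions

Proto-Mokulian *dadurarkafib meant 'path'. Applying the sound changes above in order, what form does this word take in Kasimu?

Kasimu: *dadurarkafib > dadorarkafib > dadorarkafip > dadolalkafip  (by vowel merger, final devoicing, unconditioned shift)

dadolalkafip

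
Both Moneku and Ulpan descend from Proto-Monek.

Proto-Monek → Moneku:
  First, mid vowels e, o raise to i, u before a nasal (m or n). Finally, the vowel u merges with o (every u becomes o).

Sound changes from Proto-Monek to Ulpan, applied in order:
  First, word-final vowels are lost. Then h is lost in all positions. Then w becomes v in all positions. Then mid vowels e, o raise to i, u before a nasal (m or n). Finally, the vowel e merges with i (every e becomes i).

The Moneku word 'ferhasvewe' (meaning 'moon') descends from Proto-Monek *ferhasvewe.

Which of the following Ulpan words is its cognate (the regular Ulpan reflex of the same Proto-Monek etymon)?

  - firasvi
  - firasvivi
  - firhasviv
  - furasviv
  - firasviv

firasviv

Ulpan: *ferhasvewe > ferhasvew > ferasvew > ferasvev > firasviv  (by apocope, h-loss, unconditioned shift, vowel merger)
The other candidates each miss or misapply at least one Ulpan change.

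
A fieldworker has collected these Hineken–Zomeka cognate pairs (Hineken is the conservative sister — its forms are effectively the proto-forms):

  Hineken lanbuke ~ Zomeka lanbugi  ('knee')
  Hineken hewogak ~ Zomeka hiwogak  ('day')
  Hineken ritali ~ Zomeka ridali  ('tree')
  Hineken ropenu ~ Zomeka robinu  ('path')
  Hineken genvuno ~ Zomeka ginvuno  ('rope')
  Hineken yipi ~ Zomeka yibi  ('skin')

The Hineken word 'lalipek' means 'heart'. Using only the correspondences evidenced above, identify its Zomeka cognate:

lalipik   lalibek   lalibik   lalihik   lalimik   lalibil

lalibik

ropenu ~ robinu — Hineken p corresponds to Zomeka b between vowels (before a front vowel).
hewogak ~ hiwogak — Hineken e corresponds to Zomeka i after a consonant, before a consonant other than r, m, n, p, b, f, v.
Applying these to Hineken 'lalipek':
  lalipek → lalibek   (p→b between vowels (before a front vowel))
  lalibek → lalibik   (e→i after a consonant, before a consonant other than r, m, n, p, b, f, v)
So the Zomeka cognate is 'lalibik'.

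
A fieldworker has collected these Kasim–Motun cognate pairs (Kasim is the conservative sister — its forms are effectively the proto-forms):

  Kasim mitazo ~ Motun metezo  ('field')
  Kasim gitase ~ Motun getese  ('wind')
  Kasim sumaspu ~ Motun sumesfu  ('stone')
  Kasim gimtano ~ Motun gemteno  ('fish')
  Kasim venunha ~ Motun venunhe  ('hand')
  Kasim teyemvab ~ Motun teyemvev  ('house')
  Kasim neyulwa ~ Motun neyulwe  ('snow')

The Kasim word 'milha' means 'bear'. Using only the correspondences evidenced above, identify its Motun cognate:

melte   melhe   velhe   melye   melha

melhe

mitazo ~ metezo, gitase ~ getese — Kasim i corresponds to Motun e after a consonant, before a consonant other than r, m, n, p, b, f, v.
venunha ~ venunhe, neyulwa ~ neyulwe — Kasim a corresponds to Motun e word-finally.
Applying these to Kasim 'milha':
  milha → melha   (i→e after a consonant, before a consonant other than r, m, n, p, b, f, v)
  melha → melhe   (a→e word-finally)
So the Motun cognate is 'melhe'.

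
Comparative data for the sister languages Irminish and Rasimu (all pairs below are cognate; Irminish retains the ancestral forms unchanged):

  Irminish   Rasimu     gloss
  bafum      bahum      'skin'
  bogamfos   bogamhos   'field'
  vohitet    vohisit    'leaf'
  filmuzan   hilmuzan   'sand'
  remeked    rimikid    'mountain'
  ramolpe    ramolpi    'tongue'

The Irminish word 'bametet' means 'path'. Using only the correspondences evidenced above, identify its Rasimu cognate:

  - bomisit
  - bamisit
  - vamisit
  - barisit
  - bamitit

bamisit

vohitet ~ vohisit, remeked ~ rimikid — Irminish e corresponds to Rasimu i after a consonant, before a consonant other than r, m, n, p, b, f, v.
vohitet ~ vohisit — Irminish t corresponds to Rasimu s between vowels (before a front vowel).
Applying these to Irminish 'bametet':
  bametet → bamitet   (e→i after a consonant, before a consonant other than r, m, n, p, b, f, v)
  bamitet → bamiset   (t→s between vowels (before a front vowel))
  bamiset → bamisit   (e→i after a consonant, before a consonant other than r, m, n, p, b, f, v)
So the Rasimu cognate is 'bamisit'.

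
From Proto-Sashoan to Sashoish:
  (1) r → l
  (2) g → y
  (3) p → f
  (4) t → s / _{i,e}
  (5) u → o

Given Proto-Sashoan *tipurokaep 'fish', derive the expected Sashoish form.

Sashoish: *tipurokaep > tipulokaep > tifulokaef > sifulokaef > sifolokaef  (by unconditioned shift, unconditioned shift, palatalisation, vowel merger)

sifolokaef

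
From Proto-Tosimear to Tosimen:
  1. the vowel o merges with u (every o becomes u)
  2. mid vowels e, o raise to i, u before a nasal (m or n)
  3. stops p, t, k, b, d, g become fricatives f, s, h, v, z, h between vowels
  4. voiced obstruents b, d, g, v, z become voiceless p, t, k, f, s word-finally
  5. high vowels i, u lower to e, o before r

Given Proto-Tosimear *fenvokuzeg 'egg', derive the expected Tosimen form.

Tosimen: *fenvokuzeg > fenvukuzeg > finvukuzeg > finvuhuzeg > finvuhuzek  (by vowel merger, pre-nasal raising, intervocalic lenition, final devoicing)

finvuhuzek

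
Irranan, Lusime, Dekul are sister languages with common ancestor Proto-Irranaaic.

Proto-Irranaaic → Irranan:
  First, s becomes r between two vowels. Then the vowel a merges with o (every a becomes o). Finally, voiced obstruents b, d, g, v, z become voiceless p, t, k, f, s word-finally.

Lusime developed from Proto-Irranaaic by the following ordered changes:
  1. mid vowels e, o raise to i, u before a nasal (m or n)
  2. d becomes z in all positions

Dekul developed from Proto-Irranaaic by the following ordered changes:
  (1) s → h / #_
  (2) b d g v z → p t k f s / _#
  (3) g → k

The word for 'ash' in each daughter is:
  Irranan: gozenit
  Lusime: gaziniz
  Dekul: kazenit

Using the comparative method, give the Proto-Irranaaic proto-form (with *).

*gazenid

Position 2: Irranan has o, Lusime has a, Dekul has a. Lusime preserves a here (none of its changes turn any other segment into a), so the proto-segment is *a.
Position 4: Irranan has e, Lusime has i, Dekul has e. Irranan preserves e here (none of its changes turn any other segment into e), so the proto-segment is *e.
Position 7: Irranan has t, Lusime has z, Dekul has t. Taking the neighbouring segments as reconstructed: Irranan t could go back to *t or *d; Lusime z could go back to *d or *z; Dekul t could go back to *t or *d — the one source consistent with every daughter is *d.
This points to *gazenid. Verify forward in each daughter:
Irranan: start from *gazenid.
  rule 1: no change — gazenid
  rule 2 (vowel merger): gazenid → gozenid
  rule 3 (final devoicing): gozenid → gozenit
  ⇒ Irranan gozenit
Lusime: *gazenid > gazinid > gaziniz  (by pre-nasal raising, unconditioned shift)
Dekul: *gazenid > gazenit > kazenit  (by final devoicing, unconditioned shift)
No other proto-form is consistent with every reflex, so the reconstruction is *gazenid.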